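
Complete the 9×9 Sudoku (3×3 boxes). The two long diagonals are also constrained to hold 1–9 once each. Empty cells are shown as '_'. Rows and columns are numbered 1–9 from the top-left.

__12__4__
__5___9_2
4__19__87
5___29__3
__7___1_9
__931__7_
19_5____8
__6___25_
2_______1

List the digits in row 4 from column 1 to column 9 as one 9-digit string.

row 7, column 3 = 4 (sole candidate).
row 8, column 9 = 4 (sole candidate).
row 4, column 3 = 8: row 4 has {2,3,5,9}; col 3 has {1,4,5,6,7,9}; box has {5,7,9} → only 8 remains.
row 4, column 7 = 6: row 4 has {2,3,5,8,9}; col 7 has {1,2,4,9}; box has {1,3,7,9} → only 6 remains.
row 4, column 8 = 4: row 4 has {2,3,5,6,8,9}; col 8 has {5,7,8}; box has {1,3,6,7,9} → only 4 remains.
row 5, column 8 = 2 (sole candidate).
row 6, column 1 = 6 (sole candidate).
row 6, column 9 = 5 (sole candidate).
row 9, column 3 = 3 (sole candidate).
row 9, column 7 = 7 (sole candidate).
row 1, column 9 = 6 (sole candidate).
row 2, column 8 = 1 (sole candidate).
row 3, column 3 = 2 (sole candidate).
row 3, column 7 = 5 (sole candidate).
row 4, column 2 = 1: row 4 has {2,3,4,5,6,8,9}; col 2 has {9}; box has {5,6,7,8,9} → only 1 remains.
row 4, column 4 = 7: row 4 has {1,2,3,4,5,6,8,9}; col 4 has {1,2,3,5}; box has {1,2,3,9}; main diagonal has {1,2,5} → only 7 remains.

518729643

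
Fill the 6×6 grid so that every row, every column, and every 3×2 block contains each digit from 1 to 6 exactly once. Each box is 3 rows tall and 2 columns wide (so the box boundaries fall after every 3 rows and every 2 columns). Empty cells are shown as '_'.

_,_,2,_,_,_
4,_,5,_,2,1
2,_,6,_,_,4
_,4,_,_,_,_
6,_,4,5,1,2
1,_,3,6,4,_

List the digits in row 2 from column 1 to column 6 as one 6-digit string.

465321

row 2, column 4 = 3: row 2 has {1,2,4,5}; col 4 has {5,6}; box has {2,5,6} → only 3 remains.
row 3, column 4 = 1 (sole candidate).
row 4, column 3 = 1 (sole candidate).
row 4, column 4 = 2 (sole candidate).
row 5, column 2 = 3 (sole candidate).
row 6, column 6 = 5 (sole candidate).
row 1, column 4 = 4 (sole candidate).
row 2, column 2 = 6: row 2 has {1,2,3,4,5}; col 2 has {3,4}; box has {2,4} → only 6 remains.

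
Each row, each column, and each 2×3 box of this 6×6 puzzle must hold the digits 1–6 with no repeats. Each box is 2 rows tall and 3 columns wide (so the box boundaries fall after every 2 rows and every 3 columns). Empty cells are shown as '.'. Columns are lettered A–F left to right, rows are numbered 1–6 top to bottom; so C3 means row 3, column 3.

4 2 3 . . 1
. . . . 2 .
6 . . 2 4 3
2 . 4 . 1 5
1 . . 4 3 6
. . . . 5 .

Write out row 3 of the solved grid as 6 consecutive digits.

615243

E1 = 6: row 1 has {1,2,3,4}; col 5 has {1,2,3,4,5}; box has {1,2} → only 6 remains.
A2 = 5: row 2 has {2}; col 1 has {1,2,4,6}; box has {2,3,4} → only 5 remains.
D2 = 3: row 2 has {2,5}; col 4 has {2,4}; box has {1,2,6} → only 3 remains.
F2 = 4: row 2 has {2,3,5}; col 6 has {1,3,5,6}; box has {1,2,3,6} → only 4 remains.
B4 = 3: row 4 has {1,2,4,5}; col 2 has {2}; box has {2,4,6} → only 3 remains.
D4 = 6: row 4 has {1,2,3,4,5}; col 4 has {2,3,4}; box has {1,2,3,4,5} → only 6 remains.
B5 = 5: row 5 has {1,3,4,6}; col 2 has {2,3}; box has {1} → only 5 remains.
C5 = 2: row 5 has {1,3,4,5,6}; col 3 has {3,4}; box has {1,5} → only 2 remains.
A6 = 3: row 6 has {5}; col 1 has {1,2,4,5,6}; box has {1,2,5} → only 3 remains.
C6 = 6: row 6 has {3,5}; col 3 has {2,3,4}; box has {1,2,3,5} → only 6 remains.
D6 = 1: row 6 has {3,5,6}; col 4 has {2,3,4,6}; box has {3,4,5,6} → only 1 remains.
F6 = 2: row 6 has {1,3,5,6}; col 6 has {1,3,4,5,6}; box has {1,3,4,5,6} → only 2 remains.
D1 = 5: row 1 has {1,2,3,4,6}; col 4 has {1,2,3,4,6}; box has {1,2,3,4,6} → only 5 remains.
C2 = 1: row 2 has {2,3,4,5}; col 3 has {2,3,4,6}; box has {2,3,4,5} → only 1 remains.
B3 = 1: row 3 has {2,3,4,6}; col 2 has {2,3,5}; box has {2,3,4,6} → only 1 remains.
C3 = 5: row 3 has {1,2,3,4,6}; col 3 has {1,2,3,4,6}; box has {1,2,3,4,6} → only 5 remains.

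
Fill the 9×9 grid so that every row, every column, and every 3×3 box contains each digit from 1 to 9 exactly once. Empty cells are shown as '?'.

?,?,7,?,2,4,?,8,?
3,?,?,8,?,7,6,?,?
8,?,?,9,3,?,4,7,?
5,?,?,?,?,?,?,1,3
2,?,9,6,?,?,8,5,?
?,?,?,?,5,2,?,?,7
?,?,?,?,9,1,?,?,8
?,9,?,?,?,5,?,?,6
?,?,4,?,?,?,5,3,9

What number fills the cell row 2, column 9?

row 2, column 5 = 1 (sole candidate).
row 3, column 6 = 6 (sole candidate).
row 5, column 6 = 3 (sole candidate).
row 5, column 9 = 4 (sole candidate).
row 6, column 7 = 9 (sole candidate).
row 6, column 8 = 6 (sole candidate).
row 9, column 6 = 8 (sole candidate).
row 1, column 4 = 5 (sole candidate).
row 1, column 9 = 1 (sole candidate).
row 4, column 6 = 9 (sole candidate).
row 4, column 7 = 2 (sole candidate).
row 5, column 5 = 7 (sole candidate).
row 7, column 7 = 7 (sole candidate).
row 8, column 5 = 4 (sole candidate).
row 8, column 7 = 1 (sole candidate).
row 8, column 8 = 2 (sole candidate).
row 9, column 5 = 6 (sole candidate).
row 1, column 2 = 6 (sole candidate).
row 1, column 7 = 3 (sole candidate).
row 2, column 8 = 9 (sole candidate).
row 4, column 4 = 4 (sole candidate).
row 4, column 5 = 8 (sole candidate).
row 5, column 2 = 1 (sole candidate).
row 6, column 1 = 4 (sole candidate).
row 6, column 4 = 1 (sole candidate).
row 7, column 1 = 6 (sole candidate).
row 7, column 8 = 4 (sole candidate).
row 8, column 1 = 7 (sole candidate).
row 8, column 4 = 3 (sole candidate).
row 9, column 1 = 1 (sole candidate).
row 9, column 2 = 2 (sole candidate).
row 9, column 4 = 7 (sole candidate).
row 1, column 1 = 9 (sole candidate).
row 3, column 2 = 5 (sole candidate).
row 3, column 9 = 2 (sole candidate).
row 4, column 2 = 7 (sole candidate).
row 4, column 3 = 6 (sole candidate).
row 7, column 2 = 3 (sole candidate).
row 7, column 3 = 5 (sole candidate).
row 7, column 4 = 2 (sole candidate).
row 8, column 3 = 8 (sole candidate).
row 2, column 2 = 4 (sole candidate).
row 2, column 3 = 2 (sole candidate).
row 2, column 9 = 5: row 2 has {1,2,3,4,6,7,8,9}; col 9 has {1,2,3,4,6,7,8,9}; box has {1,2,3,4,6,7,8,9} → only 5 remains.

5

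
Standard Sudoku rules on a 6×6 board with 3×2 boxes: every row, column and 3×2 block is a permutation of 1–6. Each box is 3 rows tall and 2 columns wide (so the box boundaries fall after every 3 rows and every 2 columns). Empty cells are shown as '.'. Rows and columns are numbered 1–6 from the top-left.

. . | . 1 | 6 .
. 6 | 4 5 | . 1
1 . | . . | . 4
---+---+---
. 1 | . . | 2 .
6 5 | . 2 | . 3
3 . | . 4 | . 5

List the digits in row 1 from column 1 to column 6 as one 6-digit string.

543162

R1C6 = 2: row 1 has {1,6}; col 6 has {1,3,4,5}; box has {1,4,6} → only 2 remains.
R2C1 = 2 (sole candidate).
R2C5 = 3 (sole candidate).
R3C2 = 3 (sole candidate).
R3C4 = 6 (sole candidate).
R3C5 = 5 (sole candidate).
R4C1 = 4 (sole candidate).
R4C4 = 3 (sole candidate).
R4C6 = 6 (sole candidate).
R5C3 = 1 (sole candidate).
R5C5 = 4 (sole candidate).
R6C2 = 2 (sole candidate).
R6C3 = 6 (sole candidate).
R6C5 = 1 (sole candidate).
R1C1 = 5: row 1 has {1,2,6}; col 1 has {1,2,3,4,6}; box has {1,2,3,6} → only 5 remains.
R1C2 = 4: row 1 has {1,2,5,6}; col 2 has {1,2,3,5,6}; box has {1,2,3,5,6} → only 4 remains.
R1C3 = 3: row 1 has {1,2,4,5,6}; col 3 has {1,4,6}; box has {1,4,5,6} → only 3 remains.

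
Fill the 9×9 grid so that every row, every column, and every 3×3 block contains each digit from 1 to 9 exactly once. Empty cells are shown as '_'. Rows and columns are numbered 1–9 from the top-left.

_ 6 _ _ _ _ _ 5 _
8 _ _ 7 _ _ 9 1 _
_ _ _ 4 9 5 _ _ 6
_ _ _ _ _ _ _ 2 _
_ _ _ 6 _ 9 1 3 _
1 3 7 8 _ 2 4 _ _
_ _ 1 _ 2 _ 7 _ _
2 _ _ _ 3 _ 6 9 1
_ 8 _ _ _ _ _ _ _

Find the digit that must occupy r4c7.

r2c5 = 6: row 2 has {1,7,8,9}; col 5 has {2,3,9}; box has {4,5,7,9} → only 6 remains.
r2c6 = 3: row 2 has {1,6,7,8,9}; col 6 has {2,5,9}; box has {4,5,6,7,9} → only 3 remains.
r6c5 = 5: row 6 has {1,2,3,4,7,8}; col 5 has {2,3,6,9}; box has {2,6,8,9} → only 5 remains.
r6c8 = 6: row 6 has {1,2,3,4,5,7,8}; col 8 has {1,2,3,5,9}; box has {1,2,3,4} → only 6 remains.
r6c9 = 9: row 6 has {1,2,3,4,5,6,7,8}; col 9 has {1,6}; box has {1,2,3,4,6} → only 9 remains.
r8c4 = 5: row 8 has {1,2,3,6,9}; col 4 has {4,6,7,8}; box has {2,3} → only 5 remains.
r9c8 = 4: row 9 has {8}; col 8 has {1,2,3,5,6,9}; box has {1,6,7,9} → only 4 remains.
r7c4 = 9: row 7 has {1,2,7}; col 4 has {4,5,6,7,8}; box has {2,3,5} → only 9 remains.
r7c8 = 8: row 7 has {1,2,7,9}; col 8 has {1,2,3,4,5,6,9}; box has {1,4,6,7,9} → only 8 remains.
r8c3 = 4: row 8 has {1,2,3,5,6,9}; col 3 has {1,7}; box has {1,2,8} → only 4 remains.
r9c4 = 1: row 9 has {4,8}; col 4 has {4,5,6,7,8,9}; box has {2,3,5,9} → only 1 remains.
r9c5 = 7: row 9 has {1,4,8}; col 5 has {2,3,5,6,9}; box has {1,2,3,5,9} → only 7 remains.
r9c6 = 6: row 9 has {1,4,7,8}; col 6 has {2,3,5,9}; box has {1,2,3,5,7,9} → only 6 remains.
r1c4 = 2: row 1 has {5,6}; col 4 has {1,4,5,6,7,8,9}; box has {3,4,5,6,7,9} → only 2 remains.
r3c8 = 7: row 3 has {4,5,6,9}; col 8 has {1,2,3,4,5,6,8,9}; box has {1,5,6,9} → only 7 remains.
r4c4 = 3: row 4 has {2}; col 4 has {1,2,4,5,6,7,8,9}; box has {2,5,6,8,9} → only 3 remains.
r5c5 = 4: row 5 has {1,3,6,9}; col 5 has {2,3,5,6,7,9}; box has {2,3,5,6,8,9} → only 4 remains.
r7c2 = 5: row 7 has {1,2,7,8,9}; col 2 has {3,6,8}; box has {1,2,4,8} → only 5 remains.
r7c6 = 4: row 7 has {1,2,5,7,8,9}; col 6 has {2,3,5,6,9}; box has {1,2,3,5,6,7,9} → only 4 remains.
r7c9 = 3: row 7 has {1,2,4,5,7,8,9}; col 9 has {1,6,9}; box has {1,4,6,7,8,9} → only 3 remains.
r8c2 = 7: row 8 has {1,2,3,4,5,6,9}; col 2 has {3,5,6,8}; box has {1,2,4,5,8} → only 7 remains.
r8c6 = 8: row 8 has {1,2,3,4,5,6,7,9}; col 6 has {2,3,4,5,6,9}; box has {1,2,3,4,5,6,7,9} → only 8 remains.
r1c6 = 1: row 1 has {2,5,6}; col 6 has {2,3,4,5,6,8,9}; box has {2,3,4,5,6,7,9} → only 1 remains.
r3c1 = 3: row 3 has {4,5,6,7,9}; col 1 has {1,2,8}; box has {6,8} → only 3 remains.
r3c3 = 2: row 3 has {3,4,5,6,7,9}; col 3 has {1,4,7}; box has {3,6,8} → only 2 remains.
r3c7 = 8: row 3 has {2,3,4,5,6,7,9}; col 7 has {1,4,6,7,9}; box has {1,5,6,7,9} → only 8 remains.
r4c5 = 1: row 4 has {2,3}; col 5 has {2,3,4,5,6,7,9}; box has {2,3,4,5,6,8,9} → only 1 remains.
r4c6 = 7: row 4 has {1,2,3}; col 6 has {1,2,3,4,5,6,8,9}; box has {1,2,3,4,5,6,8,9} → only 7 remains.
r4c7 = 5: row 4 has {1,2,3,7}; col 7 has {1,4,6,7,8,9}; box has {1,2,3,4,6,9} → only 5 remains.

5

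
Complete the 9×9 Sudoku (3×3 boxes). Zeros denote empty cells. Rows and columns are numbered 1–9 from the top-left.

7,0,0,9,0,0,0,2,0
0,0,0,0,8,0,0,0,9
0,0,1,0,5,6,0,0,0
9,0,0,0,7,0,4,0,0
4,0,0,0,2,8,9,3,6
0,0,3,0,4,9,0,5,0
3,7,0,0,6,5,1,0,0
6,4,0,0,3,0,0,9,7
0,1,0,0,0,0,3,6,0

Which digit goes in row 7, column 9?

row 1, column 5 = 1: row 1 has {2,7,9}; col 5 has {2,3,4,5,6,7,8}; box has {5,6,8,9} → only 1 remains.
row 5, column 2 = 5: row 5 has {2,3,4,6,8,9}; col 2 has {1,4,7}; box has {3,4,9} → only 5 remains.
row 5, column 3 = 7: row 5 has {2,3,4,5,6,8,9}; col 3 has {1,3}; box has {3,4,5,9} → only 7 remains.
row 5, column 4 = 1: row 5 has {2,3,4,5,6,7,8,9}; col 4 has {9}; box has {2,4,7,8,9} → only 1 remains.
row 6, column 4 = 6: row 6 has {3,4,5,9}; col 4 has {1,9}; box has {1,2,4,7,8,9} → only 6 remains.
row 9, column 5 = 9: row 9 has {1,3,6}; col 5 has {1,2,3,4,5,6,7,8}; box has {3,5,6} → only 9 remains.
row 4, column 6 = 3: row 4 has {4,7,9}; col 6 has {5,6,8,9}; box has {1,2,4,6,7,8,9} → only 3 remains.
row 1, column 6 = 4: row 1 has {1,2,7,9}; col 6 has {3,5,6,8,9}; box has {1,5,6,8,9} → only 4 remains.
row 4, column 4 = 5: row 4 has {3,4,7,9}; col 4 has {1,6,9}; box has {1,2,3,4,6,7,8,9} → only 5 remains.
row 2, column 8 = 1: in row 2, 1 can only go here (every other open cell in that row sees a 1).
row 4, column 8 = 8: row 4 has {3,4,5,7,9}; col 8 has {1,2,3,5,6,9}; box has {3,4,5,6,9} → only 8 remains.
row 7, column 8 = 4: row 7 has {1,3,5,6,7}; col 8 has {1,2,3,5,6,8,9}; box has {1,3,6,7,9} → only 4 remains.
row 3, column 8 = 7: row 3 has {1,5,6}; col 8 has {1,2,3,4,5,6,8,9}; box has {1,2,9} → only 7 remains.
row 3, column 7 = 8: row 3 has {1,5,6,7}; col 7 has {1,3,4,9}; box has {1,2,7,9} → only 8 remains.
row 3, column 1 = 2: row 3 has {1,5,6,7,8}; col 1 has {3,4,6,7,9}; box has {1,7} → only 2 remains.
row 3, column 4 = 3: row 3 has {1,2,5,6,7,8}; col 4 has {1,5,6,9}; box has {1,4,5,6,8,9} → only 3 remains.
row 3, column 9 = 4: row 3 has {1,2,3,5,6,7,8}; col 9 has {6,7,9}; box has {1,2,7,8,9} → only 4 remains.
row 2, column 1 = 5: row 2 has {1,8,9}; col 1 has {2,3,4,6,7,9}; box has {1,2,7} → only 5 remains.
row 2, column 7 = 6: row 2 has {1,5,8,9}; col 7 has {1,3,4,8,9}; box has {1,2,4,7,8,9} → only 6 remains.
row 3, column 2 = 9: row 3 has {1,2,3,4,5,6,7,8}; col 2 has {1,4,5,7}; box has {1,2,5,7} → only 9 remains.
row 9, column 1 = 8: row 9 has {1,3,6,9}; col 1 has {2,3,4,5,6,7,9}; box has {1,3,4,6,7} → only 8 remains.
row 1, column 7 = 5: row 1 has {1,2,4,7,9}; col 7 has {1,3,4,6,8,9}; box has {1,2,4,6,7,8,9} → only 5 remains.
row 1, column 9 = 3: row 1 has {1,2,4,5,7,9}; col 9 has {4,6,7,9}; box has {1,2,4,5,6,7,8,9} → only 3 remains.
row 2, column 2 = 3: row 2 has {1,5,6,8,9}; col 2 has {1,4,5,7,9}; box has {1,2,5,7,9} → only 3 remains.
row 2, column 3 = 4: row 2 has {1,3,5,6,8,9}; col 3 has {1,3,7}; box has {1,2,3,5,7,9} → only 4 remains.
row 6, column 1 = 1: row 6 has {3,4,5,6,9}; col 1 has {2,3,4,5,6,7,8,9}; box has {3,4,5,7,9} → only 1 remains.
row 6, column 9 = 2: row 6 has {1,3,4,5,6,9}; col 9 has {3,4,6,7,9}; box has {3,4,5,6,8,9} → only 2 remains.
row 7, column 9 = 8: row 7 has {1,3,4,5,6,7}; col 9 has {2,3,4,6,7,9}; box has {1,3,4,6,7,9} → only 8 remains.

8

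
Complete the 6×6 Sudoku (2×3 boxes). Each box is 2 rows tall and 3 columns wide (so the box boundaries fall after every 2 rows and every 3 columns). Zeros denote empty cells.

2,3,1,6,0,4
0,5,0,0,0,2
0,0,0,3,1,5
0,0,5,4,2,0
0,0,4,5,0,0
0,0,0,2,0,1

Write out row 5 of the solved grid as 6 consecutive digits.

r1c5 = 5: row 1 has {1,2,3,4,6}; col 5 has {1,2}; box has {2,4,6} → only 5 remains.
r2c3 = 6: row 2 has {2,5}; col 3 has {1,4,5}; box has {1,2,3,5} → only 6 remains.
r2c4 = 1: row 2 has {2,5,6}; col 4 has {2,3,4,5,6}; box has {2,4,5,6} → only 1 remains.
r2c5 = 3: row 2 has {1,2,5,6}; col 5 has {1,2,5}; box has {1,2,4,5,6} → only 3 remains.
r3c3 = 2: row 3 has {1,3,5}; col 3 has {1,4,5,6}; box has {5} → only 2 remains.
r4c6 = 6: row 4 has {2,4,5}; col 6 has {1,2,4,5}; box has {1,2,3,4,5} → only 6 remains.
r5c5 = 6: row 5 has {4,5}; col 5 has {1,2,3,5}; box has {1,2,5} → only 6 remains.
r5c6 = 3: row 5 has {4,5,6}; col 6 has {1,2,4,5,6}; box has {1,2,5,6} → only 3 remains.
r6c2 = 6: row 6 has {1,2}; col 2 has {3,5}; box has {4} → only 6 remains.
r6c3 = 3: row 6 has {1,2,6}; col 3 has {1,2,4,5,6}; box has {4,6} → only 3 remains.
r6c5 = 4: row 6 has {1,2,3,6}; col 5 has {1,2,3,5,6}; box has {1,2,3,5,6} → only 4 remains.
r2c1 = 4: row 2 has {1,2,3,5,6}; col 1 has {2}; box has {1,2,3,5,6} → only 4 remains.
r3c1 = 6: row 3 has {1,2,3,5}; col 1 has {2,4}; box has {2,5} → only 6 remains.
r3c2 = 4: row 3 has {1,2,3,5,6}; col 2 has {3,5,6}; box has {2,5,6} → only 4 remains.
r4c2 = 1: row 4 has {2,4,5,6}; col 2 has {3,4,5,6}; box has {2,4,5,6} → only 1 remains.
r5c1 = 1: row 5 has {3,4,5,6}; col 1 has {2,4,6}; box has {3,4,6} → only 1 remains.
r5c2 = 2: row 5 has {1,3,4,5,6}; col 2 has {1,3,4,5,6}; box has {1,3,4,6} → only 2 remains.

124563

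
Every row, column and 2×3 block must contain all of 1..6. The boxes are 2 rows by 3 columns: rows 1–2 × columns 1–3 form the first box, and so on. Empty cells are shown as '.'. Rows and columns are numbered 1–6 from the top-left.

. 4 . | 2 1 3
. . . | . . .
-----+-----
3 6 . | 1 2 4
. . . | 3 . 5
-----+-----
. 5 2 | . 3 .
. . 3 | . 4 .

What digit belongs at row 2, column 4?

row 2, column 6 = 6: row 2 has {}; col 6 has {3,4,5}; box has {1,2,3} → only 6 remains.
row 3, column 3 = 5: row 3 has {1,2,3,4,6}; col 3 has {2,3}; box has {3,6} → only 5 remains.
row 4, column 5 = 6: row 4 has {3,5}; col 5 has {1,2,3,4}; box has {1,2,3,4,5} → only 6 remains.
row 5, column 4 = 6: row 5 has {2,3,5}; col 4 has {1,2,3}; box has {3,4} → only 6 remains.
row 5, column 6 = 1: row 5 has {2,3,5,6}; col 6 has {3,4,5,6}; box has {3,4,6} → only 1 remains.
row 6, column 2 = 1: row 6 has {3,4}; col 2 has {4,5,6}; box has {2,3,5} → only 1 remains.
row 6, column 4 = 5: row 6 has {1,3,4}; col 4 has {1,2,3,6}; box has {1,3,4,6} → only 5 remains.
row 6, column 6 = 2: row 6 has {1,3,4,5}; col 6 has {1,3,4,5,6}; box has {1,3,4,5,6} → only 2 remains.
row 1, column 3 = 6: row 1 has {1,2,3,4}; col 3 has {2,3,5}; box has {4} → only 6 remains.
row 2, column 3 = 1: row 2 has {6}; col 3 has {2,3,5,6}; box has {4,6} → only 1 remains.
row 2, column 4 = 4: row 2 has {1,6}; col 4 has {1,2,3,5,6}; box has {1,2,3,6} → only 4 remains.

4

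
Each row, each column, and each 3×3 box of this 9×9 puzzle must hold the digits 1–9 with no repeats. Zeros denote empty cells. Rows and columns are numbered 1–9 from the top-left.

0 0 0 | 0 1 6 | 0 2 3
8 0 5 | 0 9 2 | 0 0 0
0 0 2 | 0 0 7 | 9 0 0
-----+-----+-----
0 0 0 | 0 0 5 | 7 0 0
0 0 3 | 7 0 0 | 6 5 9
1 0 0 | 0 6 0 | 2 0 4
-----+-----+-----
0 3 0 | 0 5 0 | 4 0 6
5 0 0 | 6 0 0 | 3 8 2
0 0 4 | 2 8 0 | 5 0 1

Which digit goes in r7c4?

1

r1c7 = 8: row 1 has {1,2,3,6}; col 7 has {2,3,4,5,6,7,9}; box has {2,3,9} → only 8 remains.
r2c7 = 1: row 2 has {2,5,8,9}; col 7 has {2,3,4,5,6,7,8,9}; box has {2,3,8,9} → only 1 remains.
r2c9 = 7: row 2 has {1,2,5,8,9}; col 9 has {1,2,3,4,6,9}; box has {1,2,3,8,9} → only 7 remains.
r3c9 = 5: row 3 has {2,7,9}; col 9 has {1,2,3,4,6,7,9}; box has {1,2,3,7,8,9} → only 5 remains.
r4c9 = 8: row 4 has {5,7}; col 9 has {1,2,3,4,5,6,7,9}; box has {2,4,5,6,7,9} → only 8 remains.
r6c8 = 3: row 6 has {1,2,4,6}; col 8 has {2,5,8}; box has {2,4,5,6,7,8,9} → only 3 remains.
r4c8 = 1: row 4 has {5,7,8}; col 8 has {2,3,5,8}; box has {2,3,4,5,6,7,8,9} → only 1 remains.
r1c4 = 5: in row 1, 5 can only go here (every other open cell in that row sees a 5).
r2c4 = 3: in row 2, 3 can only go here (every other open cell in that row sees a 3).
r3c5 = 4: row 3 has {2,5,7,9}; col 5 has {1,5,6,8,9}; box has {1,2,3,5,6,7,9} → only 4 remains.
r3c8 = 6: row 3 has {2,4,5,7,9}; col 8 has {1,2,3,5,8}; box has {1,2,3,5,7,8,9} → only 6 remains.
r5c5 = 2: row 5 has {3,5,6,7,9}; col 5 has {1,4,5,6,8,9}; box has {5,6,7} → only 2 remains.
r8c5 = 7: row 8 has {2,3,5,6,8}; col 5 has {1,2,4,5,6,8,9}; box has {2,5,6,8} → only 7 remains.
r2c8 = 4: row 2 has {1,2,3,5,7,8,9}; col 8 has {1,2,3,5,6,8}; box has {1,2,3,5,6,7,8,9} → only 4 remains.
r3c1 = 3: row 3 has {2,4,5,6,7,9}; col 1 has {1,5,8}; box has {2,5,8} → only 3 remains.
r3c2 = 1: row 3 has {2,3,4,5,6,7,9}; col 2 has {3}; box has {2,3,5,8} → only 1 remains.
r3c4 = 8: row 3 has {1,2,3,4,5,6,7,9}; col 4 has {2,3,5,6,7}; box has {1,2,3,4,5,6,7,9} → only 8 remains.
r4c5 = 3: row 4 has {1,5,7,8}; col 5 has {1,2,4,5,6,7,8,9}; box has {2,5,6,7} → only 3 remains.
r5c1 = 4: row 5 has {2,3,5,6,7,9}; col 1 has {1,3,5,8}; box has {1,3} → only 4 remains.
r5c2 = 8: row 5 has {2,3,4,5,6,7,9}; col 2 has {1,3}; box has {1,3,4} → only 8 remains.
r5c6 = 1: row 5 has {2,3,4,5,6,7,8,9}; col 6 has {2,5,6,7}; box has {2,3,5,6,7} → only 1 remains.
r6c4 = 9: row 6 has {1,2,3,4,6}; col 4 has {2,3,5,6,7,8}; box has {1,2,3,5,6,7} → only 9 remains.
r6c6 = 8: row 6 has {1,2,3,4,6,9}; col 6 has {1,2,5,6,7}; box has {1,2,3,5,6,7,9} → only 8 remains.
r7c4 = 1: row 7 has {3,4,5,6}; col 4 has {2,3,5,6,7,8,9}; box has {2,5,6,7,8} → only 1 remains.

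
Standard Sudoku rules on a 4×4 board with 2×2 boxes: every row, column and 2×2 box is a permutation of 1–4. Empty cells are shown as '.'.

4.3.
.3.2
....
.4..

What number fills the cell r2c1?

r1c4 = 1: row 1 has {3,4}; col 4 has {2}; box has {2,3} → only 1 remains.
r2c1 = 1: row 2 has {2,3}; col 1 has {4}; box has {3,4} → only 1 remains.

1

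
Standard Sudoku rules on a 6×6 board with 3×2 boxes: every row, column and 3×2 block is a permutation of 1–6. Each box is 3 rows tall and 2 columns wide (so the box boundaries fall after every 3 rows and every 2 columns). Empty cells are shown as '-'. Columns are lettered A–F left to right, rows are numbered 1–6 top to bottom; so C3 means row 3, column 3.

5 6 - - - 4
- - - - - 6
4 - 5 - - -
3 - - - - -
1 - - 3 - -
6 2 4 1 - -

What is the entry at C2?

D1 = 2 (sole candidate).
A2 = 2 (sole candidate).
D2 = 4 (sole candidate).
D3 = 6 (sole candidate).
D4 = 5 (sole candidate).
B4 = 4 (sole candidate).
B5 = 5 (sole candidate).
F5 = 2 (sole candidate).
F4 = 1 (sole candidate).
C5 = 6 (sole candidate).
E5 = 4 (sole candidate).
F3 = 3 (sole candidate).
C4 = 2 (sole candidate).
E4 = 6 (sole candidate).
F6 = 5 (sole candidate).
E1 = 1 (sole candidate).
E2 = 5 (sole candidate).
B3 = 1 (sole candidate).
E3 = 2 (sole candidate).
E6 = 3 (sole candidate).
C1 = 3 (sole candidate).
B2 = 3 (sole candidate).
C2 = 1: row 2 has {2,3,4,5,6}; col 3 has {2,3,4,5,6}; box has {2,3,4,5,6} → only 1 remains.

1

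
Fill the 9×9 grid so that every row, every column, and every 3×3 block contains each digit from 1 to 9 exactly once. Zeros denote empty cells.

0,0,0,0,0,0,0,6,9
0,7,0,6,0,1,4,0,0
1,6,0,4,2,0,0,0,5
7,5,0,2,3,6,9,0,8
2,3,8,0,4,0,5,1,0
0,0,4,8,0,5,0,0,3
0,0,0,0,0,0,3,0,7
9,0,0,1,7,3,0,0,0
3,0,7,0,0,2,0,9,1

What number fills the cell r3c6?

8

r2c9 = 2 (sole candidate).
r4c3 = 1 (sole candidate).
r4c8 = 4 (sole candidate).
r5c9 = 6 (sole candidate).
r6c1 = 6 (sole candidate).
r6c2 = 9 (sole candidate).
r6c5 = 1 (sole candidate).
r8c9 = 4 (sole candidate).
r9c4 = 5 (sole candidate).
r7c4 = 9 (sole candidate).
r5c4 = 7 (sole candidate).
r5c6 = 9 (sole candidate).
r1c4 = 3 (sole candidate).
r1c7 = 1 (hidden single in row 1).
r1c6 = 7 (hidden single in row 1).
r3c6 = 8: row 3 has {1,2,4,5,6}; col 6 has {1,2,3,5,6,7,9}; box has {1,2,3,4,6,7} → only 8 remains.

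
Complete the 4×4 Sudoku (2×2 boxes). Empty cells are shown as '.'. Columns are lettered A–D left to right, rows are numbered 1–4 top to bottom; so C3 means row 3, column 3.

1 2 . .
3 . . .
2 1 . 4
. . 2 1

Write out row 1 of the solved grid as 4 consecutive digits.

D1 = 3: row 1 has {1,2}; col 4 has {1,4}; box has {} → only 3 remains.
B2 = 4 (sole candidate).
C2 = 1 (sole candidate).
D2 = 2 (sole candidate).
C3 = 3 (sole candidate).
A4 = 4 (sole candidate).
B4 = 3 (sole candidate).
C1 = 4: row 1 has {1,2,3}; col 3 has {1,2,3}; box has {1,2,3} → only 4 remains.

1243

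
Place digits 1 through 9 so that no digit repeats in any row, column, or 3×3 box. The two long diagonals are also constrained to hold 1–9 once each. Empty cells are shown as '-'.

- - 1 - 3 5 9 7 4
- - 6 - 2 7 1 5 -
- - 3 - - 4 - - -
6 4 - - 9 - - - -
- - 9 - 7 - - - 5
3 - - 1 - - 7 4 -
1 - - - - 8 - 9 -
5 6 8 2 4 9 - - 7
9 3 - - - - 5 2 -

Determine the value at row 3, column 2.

row 7, column 3 = 2: row 7 has {1,8,9}; col 3 has {1,3,6,8,9}; box has {1,3,5,6,8,9}; anti-diagonal has {1,4,5,6,7,9} → only 2 remains.
row 8, column 7 = 3: row 8 has {2,4,5,6,7,8,9}; col 7 has {1,5,7,9}; box has {2,5,7,9} → only 3 remains.
row 8, column 8 = 1: row 8 has {2,3,4,5,6,7,8,9}; col 8 has {2,4,5,7,9}; box has {2,3,5,7,9}; main diagonal has {3,7} → only 1 remains.
row 3, column 7 = 8: row 3 has {3,4}; col 7 has {1,3,5,7,9}; box has {1,4,5,7,9}; anti-diagonal has {1,2,4,5,6,7,9} → only 8 remains.
row 3, column 8 = 6: row 3 has {3,4,8}; col 8 has {1,2,4,5,7,9}; box has {1,4,5,7,8,9} → only 6 remains.
row 3, column 9 = 2: row 3 has {3,4,6,8}; col 9 has {4,5,7}; box has {1,4,5,6,7,8,9} → only 2 remains.
row 4, column 6 = 3: row 4 has {4,6,9}; col 6 has {4,5,7,8,9}; box has {1,7,9}; anti-diagonal has {1,2,4,5,6,7,8,9} → only 3 remains.
row 4, column 7 = 2: row 4 has {3,4,6,9}; col 7 has {1,3,5,7,8,9}; box has {4,5,7} → only 2 remains.
row 4, column 8 = 8: row 4 has {2,3,4,6,9}; col 8 has {1,2,4,5,6,7,9}; box has {2,4,5,7} → only 8 remains.
row 4, column 9 = 1: row 4 has {2,3,4,6,8,9}; col 9 has {2,4,5,7}; box has {2,4,5,7,8} → only 1 remains.
row 5, column 7 = 6: row 5 has {5,7,9}; col 7 has {1,2,3,5,7,8,9}; box has {1,2,4,5,7,8} → only 6 remains.
row 5, column 8 = 3: row 5 has {5,6,7,9}; col 8 has {1,2,4,5,6,7,8,9}; box has {1,2,4,5,6,7,8} → only 3 remains.
row 6, column 3 = 5: row 6 has {1,3,4,7}; col 3 has {1,2,3,6,8,9}; box has {3,4,6,9} → only 5 remains.
row 6, column 9 = 9: row 6 has {1,3,4,5,7}; col 9 has {1,2,4,5,7}; box has {1,2,3,4,5,6,7,8} → only 9 remains.
row 7, column 2 = 7: row 7 has {1,2,8,9}; col 2 has {3,4,6}; box has {1,2,3,5,6,8,9} → only 7 remains.
row 7, column 7 = 4: row 7 has {1,2,7,8,9}; col 7 has {1,2,3,5,6,7,8,9}; box has {1,2,3,5,7,9}; main diagonal has {1,3,7} → only 4 remains.
row 7, column 9 = 6: row 7 has {1,2,4,7,8,9}; col 9 has {1,2,4,5,7,9}; box has {1,2,3,4,5,7,9} → only 6 remains.
row 9, column 3 = 4: row 9 has {2,3,5,9}; col 3 has {1,2,3,5,6,8,9}; box has {1,2,3,5,6,7,8,9} → only 4 remains.
row 9, column 9 = 8: row 9 has {2,3,4,5,9}; col 9 has {1,2,4,5,6,7,9}; box has {1,2,3,4,5,6,7,9}; main diagonal has {1,3,4,7} → only 8 remains.
row 1, column 1 = 2: row 1 has {1,3,4,5,7,9}; col 1 has {1,3,5,6,9}; box has {1,3,6}; main diagonal has {1,3,4,7,8} → only 2 remains.
row 1, column 2 = 8: row 1 has {1,2,3,4,5,7,9}; col 2 has {3,4,6,7}; box has {1,2,3,6} → only 8 remains.
row 1, column 4 = 6: row 1 has {1,2,3,4,5,7,8,9}; col 4 has {1,2}; box has {2,3,4,5,7} → only 6 remains.
row 2, column 1 = 4: row 2 has {1,2,5,6,7}; col 1 has {1,2,3,5,6,9}; box has {1,2,3,6,8} → only 4 remains.
row 2, column 2 = 9: row 2 has {1,2,4,5,6,7}; col 2 has {3,4,6,7,8}; box has {1,2,3,4,6,8}; main diagonal has {1,2,3,4,7,8} → only 9 remains.
row 2, column 4 = 8: row 2 has {1,2,4,5,6,7,9}; col 4 has {1,2,6}; box has {2,3,4,5,6,7} → only 8 remains.
row 2, column 9 = 3: row 2 has {1,2,4,5,6,7,8,9}; col 9 has {1,2,4,5,6,7,8,9}; box has {1,2,4,5,6,7,8,9} → only 3 remains.
row 3, column 1 = 7: row 3 has {2,3,4,6,8}; col 1 has {1,2,3,4,5,6,9}; box has {1,2,3,4,6,8,9} → only 7 remains.
row 3, column 2 = 5: row 3 has {2,3,4,6,7,8}; col 2 has {3,4,6,7,8,9}; box has {1,2,3,4,6,7,8,9} → only 5 remains.

5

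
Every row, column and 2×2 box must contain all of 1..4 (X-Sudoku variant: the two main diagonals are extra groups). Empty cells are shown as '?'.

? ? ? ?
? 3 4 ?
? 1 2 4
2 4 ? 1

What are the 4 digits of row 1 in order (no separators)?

4213

r1c1 = 4: row 1 has {}; col 1 has {2}; box has {3}; main diagonal has {1,2,3} → only 4 remains.
r1c2 = 2: row 1 has {4}; col 2 has {1,3,4}; box has {3,4} → only 2 remains.
r1c4 = 3: row 1 has {2,4}; col 4 has {1,4}; box has {4}; anti-diagonal has {1,2,4} → only 3 remains.
r2c1 = 1: row 2 has {3,4}; col 1 has {2,4}; box has {2,3,4} → only 1 remains.
r2c4 = 2: row 2 has {1,3,4}; col 4 has {1,3,4}; box has {3,4} → only 2 remains.
r3c1 = 3: row 3 has {1,2,4}; col 1 has {1,2,4}; box has {1,2,4} → only 3 remains.
r4c3 = 3: row 4 has {1,2,4}; col 3 has {2,4}; box has {1,2,4} → only 3 remains.
r1c3 = 1: row 1 has {2,3,4}; col 3 has {2,3,4}; box has {2,3,4} → only 1 remains.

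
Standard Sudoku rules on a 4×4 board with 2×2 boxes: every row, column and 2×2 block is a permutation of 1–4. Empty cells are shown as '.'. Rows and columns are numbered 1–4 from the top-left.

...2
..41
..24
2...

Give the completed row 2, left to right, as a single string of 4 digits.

3241

r1c3 = 3 (sole candidate).
r2c1 = 3: row 2 has {1,4}; col 1 has {2}; box has {} → only 3 remains.
r2c2 = 2: row 2 has {1,3,4}; col 2 has {}; box has {3} → only 2 remains.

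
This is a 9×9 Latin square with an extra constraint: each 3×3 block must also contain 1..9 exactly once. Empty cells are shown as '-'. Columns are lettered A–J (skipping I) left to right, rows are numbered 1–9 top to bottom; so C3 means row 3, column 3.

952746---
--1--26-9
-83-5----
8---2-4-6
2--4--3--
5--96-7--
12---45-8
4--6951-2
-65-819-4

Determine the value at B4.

G1 = 8: row 1 has {2,4,5,6,7,9}; col 7 has {1,3,4,5,6,7,9}; box has {6,9} → only 8 remains.
A2 = 7: row 2 has {1,2,6,9}; col 1 has {1,2,4,5,8,9}; box has {1,2,3,5,8,9} → only 7 remains.
B2 = 4: row 2 has {1,2,6,7,9}; col 2 has {2,5,6,8}; box has {1,2,3,5,7,8,9} → only 4 remains.
E2 = 3: row 2 has {1,2,4,6,7,9}; col 5 has {2,4,5,6,8,9}; box has {2,4,5,6,7} → only 3 remains.
H2 = 5: row 2 has {1,2,3,4,6,7,9}; col 8 has {}; box has {6,8,9} → only 5 remains.
A3 = 6: row 3 has {3,5,8}; col 1 has {1,2,4,5,7,8,9}; box has {1,2,3,4,5,7,8,9} → only 6 remains.
D3 = 1: row 3 has {3,5,6,8}; col 4 has {4,6,7,9}; box has {2,3,4,5,6,7} → only 1 remains.
F3 = 9: row 3 has {1,3,5,6,8}; col 6 has {1,2,4,5,6}; box has {1,2,3,4,5,6,7} → only 9 remains.
G3 = 2: row 3 has {1,3,5,6,8,9}; col 7 has {1,3,4,5,6,7,8,9}; box has {5,6,8,9} → only 2 remains.
J3 = 7: row 3 has {1,2,3,5,6,8,9}; col 9 has {2,4,6,8,9}; box has {2,5,6,8,9} → only 7 remains.
C6 = 4: row 6 has {5,6,7,9}; col 3 has {1,2,3,5}; box has {2,5,8} → only 4 remains.
J6 = 1: row 6 has {4,5,6,7,9}; col 9 has {2,4,6,7,8,9}; box has {3,4,6,7} → only 1 remains.
D7 = 3: row 7 has {1,2,4,5,8}; col 4 has {1,4,6,7,9}; box has {1,4,5,6,8,9} → only 3 remains.
E7 = 7: row 7 has {1,2,3,4,5,8}; col 5 has {2,3,4,5,6,8,9}; box has {1,3,4,5,6,8,9} → only 7 remains.
H7 = 6: row 7 has {1,2,3,4,5,7,8}; col 8 has {5}; box has {1,2,4,5,8,9} → only 6 remains.
A9 = 3: row 9 has {1,4,5,6,8,9}; col 1 has {1,2,4,5,6,7,8,9}; box has {1,2,4,5,6} → only 3 remains.
D9 = 2: row 9 has {1,3,4,5,6,8,9}; col 4 has {1,3,4,6,7,9}; box has {1,3,4,5,6,7,8,9} → only 2 remains.
H9 = 7: row 9 has {1,2,3,4,5,6,8,9}; col 8 has {5,6}; box has {1,2,4,5,6,8,9} → only 7 remains.
J1 = 3: row 1 has {2,4,5,6,7,8,9}; col 9 has {1,2,4,6,7,8,9}; box has {2,5,6,7,8,9} → only 3 remains.
D2 = 8: row 2 has {1,2,3,4,5,6,7,9}; col 4 has {1,2,3,4,6,7,9}; box has {1,2,3,4,5,6,7,9} → only 8 remains.
H3 = 4: row 3 has {1,2,3,5,6,7,8,9}; col 8 has {5,6,7}; box has {2,3,5,6,7,8,9} → only 4 remains.
D4 = 5: row 4 has {2,4,6,8}; col 4 has {1,2,3,4,6,7,8,9}; box has {2,4,6,9} → only 5 remains.
H4 = 9: row 4 has {2,4,5,6,8}; col 8 has {4,5,6,7}; box has {1,3,4,6,7} → only 9 remains.
E5 = 1: row 5 has {2,3,4}; col 5 has {2,3,4,5,6,7,8,9}; box has {2,4,5,6,9} → only 1 remains.
H5 = 8: row 5 has {1,2,3,4}; col 8 has {4,5,6,7,9}; box has {1,3,4,6,7,9} → only 8 remains.
J5 = 5: row 5 has {1,2,3,4,8}; col 9 has {1,2,3,4,6,7,8,9}; box has {1,3,4,6,7,8,9} → only 5 remains.
B6 = 3: row 6 has {1,4,5,6,7,9}; col 2 has {2,4,5,6,8}; box has {2,4,5,8} → only 3 remains.
F6 = 8: row 6 has {1,3,4,5,6,7,9}; col 6 has {1,2,4,5,6,9}; box has {1,2,4,5,6,9} → only 8 remains.
H6 = 2: row 6 has {1,3,4,5,6,7,8,9}; col 8 has {4,5,6,7,8,9}; box has {1,3,4,5,6,7,8,9} → only 2 remains.
C7 = 9: row 7 has {1,2,3,4,5,6,7,8}; col 3 has {1,2,3,4,5}; box has {1,2,3,4,5,6} → only 9 remains.
B8 = 7: row 8 has {1,2,4,5,6,9}; col 2 has {2,3,4,5,6,8}; box has {1,2,3,4,5,6,9} → only 7 remains.
C8 = 8: row 8 has {1,2,4,5,6,7,9}; col 3 has {1,2,3,4,5,9}; box has {1,2,3,4,5,6,7,9} → only 8 remains.
H8 = 3: row 8 has {1,2,4,5,6,7,8,9}; col 8 has {2,4,5,6,7,8,9}; box has {1,2,4,5,6,7,8,9} → only 3 remains.
H1 = 1: row 1 has {2,3,4,5,6,7,8,9}; col 8 has {2,3,4,5,6,7,8,9}; box has {2,3,4,5,6,7,8,9} → only 1 remains.
B4 = 1: row 4 has {2,4,5,6,8,9}; col 2 has {2,3,4,5,6,7,8}; box has {2,3,4,5,8} → only 1 remains.

1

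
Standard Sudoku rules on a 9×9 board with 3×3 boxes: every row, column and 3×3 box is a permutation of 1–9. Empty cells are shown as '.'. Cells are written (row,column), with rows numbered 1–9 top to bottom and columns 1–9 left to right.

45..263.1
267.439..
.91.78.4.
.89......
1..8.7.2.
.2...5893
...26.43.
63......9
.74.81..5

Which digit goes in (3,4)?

(1,3) = 8 (sole candidate).
(1,4) = 9 (sole candidate).
(1,8) = 7 (sole candidate).
(2,9) = 8 (sole candidate).
(3,1) = 3 (sole candidate).
(3,4) = 5: row 3 has {1,3,4,7,8,9}; col 4 has {2,8,9}; box has {2,3,4,6,7,8,9} → only 5 remains.

5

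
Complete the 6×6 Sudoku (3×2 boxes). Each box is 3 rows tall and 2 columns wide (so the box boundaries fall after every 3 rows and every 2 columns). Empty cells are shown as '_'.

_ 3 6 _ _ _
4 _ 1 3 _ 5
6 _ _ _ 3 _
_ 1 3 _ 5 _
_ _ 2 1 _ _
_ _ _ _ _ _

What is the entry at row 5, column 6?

3

row 2, column 2 = 2: row 2 has {1,3,4,5}; col 2 has {1,3}; box has {3,4,6} → only 2 remains.
row 2, column 5 = 6: row 2 has {1,2,3,4,5}; col 5 has {3,5}; box has {3,5} → only 6 remains.
row 3, column 2 = 5: row 3 has {3,6}; col 2 has {1,2,3}; box has {2,3,4,6} → only 5 remains.
row 3, column 3 = 4: row 3 has {3,5,6}; col 3 has {1,2,3,6}; box has {1,3,6} → only 4 remains.
row 3, column 4 = 2: row 3 has {3,4,5,6}; col 4 has {1,3}; box has {1,3,4,6} → only 2 remains.
row 3, column 6 = 1: row 3 has {2,3,4,5,6}; col 6 has {5}; box has {3,5,6} → only 1 remains.
row 4, column 1 = 2: row 4 has {1,3,5}; col 1 has {4,6}; box has {1} → only 2 remains.
row 5, column 5 = 4: row 5 has {1,2}; col 5 has {3,5,6}; box has {5} → only 4 remains.
row 6, column 3 = 5: row 6 has {}; col 3 has {1,2,3,4,6}; box has {1,2,3} → only 5 remains.
row 1, column 1 = 1: row 1 has {3,6}; col 1 has {2,4,6}; box has {2,3,4,5,6} → only 1 remains.
row 1, column 4 = 5: row 1 has {1,3,6}; col 4 has {1,2,3}; box has {1,2,3,4,6} → only 5 remains.
row 1, column 5 = 2: row 1 has {1,3,5,6}; col 5 has {3,4,5,6}; box has {1,3,5,6} → only 2 remains.
row 1, column 6 = 4: row 1 has {1,2,3,5,6}; col 6 has {1,5}; box has {1,2,3,5,6} → only 4 remains.
row 4, column 6 = 6: row 4 has {1,2,3,5}; col 6 has {1,4,5}; box has {4,5} → only 6 remains.
row 5, column 2 = 6: row 5 has {1,2,4}; col 2 has {1,2,3,5}; box has {1,2} → only 6 remains.
row 5, column 6 = 3: row 5 has {1,2,4,6}; col 6 has {1,4,5,6}; box has {4,5,6} → only 3 remains.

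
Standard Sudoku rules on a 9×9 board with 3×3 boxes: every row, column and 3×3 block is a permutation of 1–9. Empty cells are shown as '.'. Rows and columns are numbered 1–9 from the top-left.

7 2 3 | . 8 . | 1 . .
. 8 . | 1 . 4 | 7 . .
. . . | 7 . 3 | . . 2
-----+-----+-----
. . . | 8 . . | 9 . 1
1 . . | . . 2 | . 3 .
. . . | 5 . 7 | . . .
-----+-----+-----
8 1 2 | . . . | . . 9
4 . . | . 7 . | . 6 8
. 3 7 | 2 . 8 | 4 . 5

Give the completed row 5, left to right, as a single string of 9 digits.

R4C6 = 6: row 4 has {1,8,9}; col 6 has {2,3,4,7,8}; box has {2,5,7,8} → only 6 remains.
R7C6 = 5: row 7 has {1,2,8,9}; col 6 has {2,3,4,6,7,8}; box has {2,7,8} → only 5 remains.
R7C7 = 3: row 7 has {1,2,5,8,9}; col 7 has {1,4,7,9}; box has {4,5,6,8,9} → only 3 remains.
R7C8 = 7: row 7 has {1,2,3,5,8,9}; col 8 has {3,6}; box has {3,4,5,6,8,9} → only 7 remains.
R8C7 = 2: row 8 has {4,6,7,8}; col 7 has {1,3,4,7,9}; box has {3,4,5,6,7,8,9} → only 2 remains.
R9C8 = 1: row 9 has {2,3,4,5,7,8}; col 8 has {3,6,7}; box has {2,3,4,5,6,7,8,9} → only 1 remains.
R1C6 = 9: row 1 has {1,2,3,7,8}; col 6 has {2,3,4,5,6,7,8}; box has {1,3,4,7,8} → only 9 remains.
R8C6 = 1: row 8 has {2,4,6,7,8}; col 6 has {2,3,4,5,6,7,8,9}; box has {2,5,7,8} → only 1 remains.
R1C4 = 6: row 1 has {1,2,3,7,8,9}; col 4 has {1,2,5,7,8}; box has {1,3,4,7,8,9} → only 6 remains.
R1C9 = 4: row 1 has {1,2,3,6,7,8,9}; col 9 has {1,2,5,8,9}; box has {1,2,7} → only 4 remains.
R3C5 = 5: row 3 has {2,3,7}; col 5 has {7,8}; box has {1,3,4,6,7,8,9} → only 5 remains.
R6C9 = 6: row 6 has {5,7}; col 9 has {1,2,4,5,8,9}; box has {1,3,9} → only 6 remains.
R7C4 = 4: row 7 has {1,2,3,5,7,8,9}; col 4 has {1,2,5,6,7,8}; box has {1,2,5,7,8} → only 4 remains.
R7C5 = 6: row 7 has {1,2,3,4,5,7,8,9}; col 5 has {5,7,8}; box has {1,2,4,5,7,8} → only 6 remains.
R9C5 = 9: row 9 has {1,2,3,4,5,7,8}; col 5 has {5,6,7,8}; box has {1,2,4,5,6,7,8} → only 9 remains.
R1C8 = 5: row 1 has {1,2,3,4,6,7,8,9}; col 8 has {1,3,6,7}; box has {1,2,4,7} → only 5 remains.
R2C5 = 2: row 2 has {1,4,7,8}; col 5 has {5,6,7,8,9}; box has {1,3,4,5,6,7,8,9} → only 2 remains.
R2C8 = 9: row 2 has {1,2,4,7,8}; col 8 has {1,3,5,6,7}; box has {1,2,4,5,7} → only 9 remains.
R2C9 = 3: row 2 has {1,2,4,7,8,9}; col 9 has {1,2,4,5,6,8,9}; box has {1,2,4,5,7,9} → only 3 remains.
R3C8 = 8: row 3 has {2,3,5,7}; col 8 has {1,3,5,6,7,9}; box has {1,2,3,4,5,7,9} → only 8 remains.
R5C4 = 9: row 5 has {1,2,3}; col 4 has {1,2,4,5,6,7,8}; box has {2,5,6,7,8} → only 9 remains.
R5C5 = 4: row 5 has {1,2,3,9}; col 5 has {2,5,6,7,8,9}; box has {2,5,6,7,8,9} → only 4 remains.
R5C9 = 7: row 5 has {1,2,3,4,9}; col 9 has {1,2,3,4,5,6,8,9}; box has {1,3,6,9} → only 7 remains.
R6C7 = 8: row 6 has {5,6,7}; col 7 has {1,2,3,4,7,9}; box has {1,3,6,7,9} → only 8 remains.
R8C4 = 3: row 8 has {1,2,4,6,7,8}; col 4 has {1,2,4,5,6,7,8,9}; box has {1,2,4,5,6,7,8,9} → only 3 remains.
R9C1 = 6: row 9 has {1,2,3,4,5,7,8,9}; col 1 has {1,4,7,8}; box has {1,2,3,4,7,8} → only 6 remains.
R2C1 = 5: row 2 has {1,2,3,4,7,8,9}; col 1 has {1,4,6,7,8}; box has {2,3,7,8} → only 5 remains.
R2C3 = 6: row 2 has {1,2,3,4,5,7,8,9}; col 3 has {2,3,7}; box has {2,3,5,7,8} → only 6 remains.
R3C1 = 9: row 3 has {2,3,5,7,8}; col 1 has {1,4,5,6,7,8}; box has {2,3,5,6,7,8} → only 9 remains.
R3C2 = 4: row 3 has {2,3,5,7,8,9}; col 2 has {1,2,3,8}; box has {2,3,5,6,7,8,9} → only 4 remains.
R3C3 = 1: row 3 has {2,3,4,5,7,8,9}; col 3 has {2,3,6,7}; box has {2,3,4,5,6,7,8,9} → only 1 remains.
R3C7 = 6: row 3 has {1,2,3,4,5,7,8,9}; col 7 has {1,2,3,4,7,8,9}; box has {1,2,3,4,5,7,8,9} → only 6 remains.
R4C5 = 3: row 4 has {1,6,8,9}; col 5 has {2,4,5,6,7,8,9}; box has {2,4,5,6,7,8,9} → only 3 remains.
R5C7 = 5: row 5 has {1,2,3,4,7,9}; col 7 has {1,2,3,4,6,7,8,9}; box has {1,3,6,7,8,9} → only 5 remains.
R6C2 = 9: row 6 has {5,6,7,8}; col 2 has {1,2,3,4,8}; box has {1} → only 9 remains.
R6C3 = 4: row 6 has {5,6,7,8,9}; col 3 has {1,2,3,6,7}; box has {1,9} → only 4 remains.
R6C5 = 1: row 6 has {4,5,6,7,8,9}; col 5 has {2,3,4,5,6,7,8,9}; box has {2,3,4,5,6,7,8,9} → only 1 remains.
R6C8 = 2: row 6 has {1,4,5,6,7,8,9}; col 8 has {1,3,5,6,7,8,9}; box has {1,3,5,6,7,8,9} → only 2 remains.
R8C2 = 5: row 8 has {1,2,3,4,6,7,8}; col 2 has {1,2,3,4,8,9}; box has {1,2,3,4,6,7,8} → only 5 remains.
R8C3 = 9: row 8 has {1,2,3,4,5,6,7,8}; col 3 has {1,2,3,4,6,7}; box has {1,2,3,4,5,6,7,8} → only 9 remains.
R4C1 = 2: row 4 has {1,3,6,8,9}; col 1 has {1,4,5,6,7,8,9}; box has {1,4,9} → only 2 remains.
R4C2 = 7: row 4 has {1,2,3,6,8,9}; col 2 has {1,2,3,4,5,8,9}; box has {1,2,4,9} → only 7 remains.
R4C3 = 5: row 4 has {1,2,3,6,7,8,9}; col 3 has {1,2,3,4,6,7,9}; box has {1,2,4,7,9} → only 5 remains.
R4C8 = 4: row 4 has {1,2,3,5,6,7,8,9}; col 8 has {1,2,3,5,6,7,8,9}; box has {1,2,3,5,6,7,8,9} → only 4 remains.
R5C2 = 6: row 5 has {1,2,3,4,5,7,9}; col 2 has {1,2,3,4,5,7,8,9}; box has {1,2,4,5,7,9} → only 6 remains.
R5C3 = 8: row 5 has {1,2,3,4,5,6,7,9}; col 3 has {1,2,3,4,5,6,7,9}; box has {1,2,4,5,6,7,9} → only 8 remains.

168942537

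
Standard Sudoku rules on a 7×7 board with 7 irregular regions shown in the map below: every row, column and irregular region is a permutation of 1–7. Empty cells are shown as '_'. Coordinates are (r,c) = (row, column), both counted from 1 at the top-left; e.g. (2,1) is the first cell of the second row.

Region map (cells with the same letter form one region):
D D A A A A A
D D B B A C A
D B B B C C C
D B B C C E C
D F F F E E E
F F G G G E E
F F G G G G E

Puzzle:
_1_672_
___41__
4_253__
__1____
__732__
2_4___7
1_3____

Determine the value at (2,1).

7

(1,3) = 5 (sole candidate).
(2,3) = 6 (sole candidate).
(2,7) = 3 (sole candidate).
(3,2) = 7 (sole candidate).
(4,2) = 3 (sole candidate).
(6,4) = 1 (sole candidate).
(1,1) = 3 (sole candidate).
(1,7) = 4 (sole candidate).
(2,2) = 2 (hidden single in row 2).
(6,6) = 3 (hidden single in row 6).
(7,4) = 2 (hidden single in row 7).
(7,2) = 4 (hidden single in row 7).
(4,4) = 7 (sole candidate).
(2,6) = 5 (sole candidate).
(2,1) = 7: row 2 has {1,2,3,4,5,6}; col 1 has {1,2,3,4}; region has {1,2,3,4} → only 7 remains.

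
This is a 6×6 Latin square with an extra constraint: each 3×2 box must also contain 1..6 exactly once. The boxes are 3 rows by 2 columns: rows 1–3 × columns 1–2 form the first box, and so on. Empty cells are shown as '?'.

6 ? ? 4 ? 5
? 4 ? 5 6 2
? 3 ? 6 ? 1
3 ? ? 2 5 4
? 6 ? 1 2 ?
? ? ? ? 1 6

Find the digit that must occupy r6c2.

r1c5 = 3: row 1 has {4,5,6}; col 5 has {1,2,5,6}; box has {1,2,5,6} → only 3 remains.
r2c1 = 1: row 2 has {2,4,5,6}; col 1 has {3,6}; box has {3,4,6} → only 1 remains.
r2c3 = 3: row 2 has {1,2,4,5,6}; col 3 has {}; box has {4,5,6} → only 3 remains.
r3c3 = 2: row 3 has {1,3,6}; col 3 has {3}; box has {3,4,5,6} → only 2 remains.
r3c5 = 4: row 3 has {1,2,3,6}; col 5 has {1,2,3,5,6}; box has {1,2,3,5,6} → only 4 remains.
r4c2 = 1: row 4 has {2,3,4,5}; col 2 has {3,4,6}; box has {3,6} → only 1 remains.
r4c3 = 6: row 4 has {1,2,3,4,5}; col 3 has {2,3}; box has {1,2} → only 6 remains.
r5c6 = 3: row 5 has {1,2,6}; col 6 has {1,2,4,5,6}; box has {1,2,4,5,6} → only 3 remains.
r6c4 = 3: row 6 has {1,6}; col 4 has {1,2,4,5,6}; box has {1,2,6} → only 3 remains.
r1c2 = 2: row 1 has {3,4,5,6}; col 2 has {1,3,4,6}; box has {1,3,4,6} → only 2 remains.
r1c3 = 1: row 1 has {2,3,4,5,6}; col 3 has {2,3,6}; box has {2,3,4,5,6} → only 1 remains.
r3c1 = 5: row 3 has {1,2,3,4,6}; col 1 has {1,3,6}; box has {1,2,3,4,6} → only 5 remains.
r5c1 = 4: row 5 has {1,2,3,6}; col 1 has {1,3,5,6}; box has {1,3,6} → only 4 remains.
r5c3 = 5: row 5 has {1,2,3,4,6}; col 3 has {1,2,3,6}; box has {1,2,3,6} → only 5 remains.
r6c1 = 2: row 6 has {1,3,6}; col 1 has {1,3,4,5,6}; box has {1,3,4,6} → only 2 remains.
r6c2 = 5: row 6 has {1,2,3,6}; col 2 has {1,2,3,4,6}; box has {1,2,3,4,6} → only 5 remains.

5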